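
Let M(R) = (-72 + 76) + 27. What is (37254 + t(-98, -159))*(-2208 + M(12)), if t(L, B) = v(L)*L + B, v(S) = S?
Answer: -101663723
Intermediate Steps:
M(R) = 31 (M(R) = 4 + 27 = 31)
t(L, B) = B + L**2 (t(L, B) = L*L + B = L**2 + B = B + L**2)
(37254 + t(-98, -159))*(-2208 + M(12)) = (37254 + (-159 + (-98)**2))*(-2208 + 31) = (37254 + (-159 + 9604))*(-2177) = (37254 + 9445)*(-2177) = 46699*(-2177) = -101663723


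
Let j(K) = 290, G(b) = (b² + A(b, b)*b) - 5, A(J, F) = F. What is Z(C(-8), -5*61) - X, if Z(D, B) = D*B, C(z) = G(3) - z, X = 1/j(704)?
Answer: -1857451/290 ≈ -6405.0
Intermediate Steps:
G(b) = -5 + 2*b² (G(b) = (b² + b*b) - 5 = (b² + b²) - 5 = 2*b² - 5 = -5 + 2*b²)
X = 1/290 ≈ 0.0034483
C(z) = 13 - z (C(z) = (-5 + 2*3²) - z = (-5 + 2*9) - z = (-5 + 18) - z = 13 - z)
Z(D, B) = B*D
Z(C(-8), -5*61) - X = (-5*61)*(13 - 1*(-8)) - 1*1/290 = -305*(13 + 8) - 1/290 = -305*21 - 1/290 = -6405 - 1/290 = -1857451/290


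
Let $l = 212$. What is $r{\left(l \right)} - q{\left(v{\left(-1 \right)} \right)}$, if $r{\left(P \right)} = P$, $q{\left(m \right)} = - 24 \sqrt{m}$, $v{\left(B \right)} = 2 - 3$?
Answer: $212 + 24 i \approx 212.0 + 24.0 i$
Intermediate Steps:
$v{\left(B \right)} = -1$
$r{\left(l \right)} - q{\left(v{\left(-1 \right)} \right)} = 212 - - 24 \sqrt{-1} = 212 - - 24 i = 212 + 24 i$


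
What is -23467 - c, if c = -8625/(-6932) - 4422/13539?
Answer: -734173057029/31284116 ≈ -23468.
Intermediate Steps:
c = 28706857/31284116 (c = -8625*(-1/6932) - 4422*1/13539 = 8625/6932 - 1474/4513 = 28706857/31284116 ≈ 0.91762)
-23467 - c = -23467 - 1*28706857/31284116 = -23467 - 28706857/31284116 = -734173057029/31284116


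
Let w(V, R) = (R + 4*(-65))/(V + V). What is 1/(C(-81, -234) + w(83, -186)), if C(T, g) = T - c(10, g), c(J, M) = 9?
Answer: -83/7693 ≈ -0.010789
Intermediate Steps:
w(V, R) = (-260 + R)/(2*V) (w(V, R) = (R - 260)/((2*V)) = (-260 + R)*(1/(2*V)) = (-260 + R)/(2*V))
C(T, g) = -9 + T (C(T, g) = T - 1*9 = T - 9 = -9 + T)
1/(C(-81, -234) + w(83, -186)) = 1/((-9 - 81) + (½)*(-260 - 186)/83) = 1/(-90 + (½)*(1/83)*(-446)) = 1/(-90 - 223/83) = 1/(-7693/83) = -83/7693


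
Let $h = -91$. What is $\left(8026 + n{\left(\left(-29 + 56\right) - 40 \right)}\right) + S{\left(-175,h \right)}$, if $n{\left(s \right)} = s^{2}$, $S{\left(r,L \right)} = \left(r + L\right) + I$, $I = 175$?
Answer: $8104$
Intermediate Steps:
$S{\left(r,L \right)} = 175 + L + r$ ($S{\left(r,L \right)} = \left(r + L\right) + 175 = \left(L + r\right) + 175 = 175 + L + r$)
$\left(8026 + n{\left(\left(-29 + 56\right) - 40 \right)}\right) + S{\left(-175,h \right)} = \left(8026 + \left(\left(-29 + 56\right) - 40\right)^{2}\right) - 91 = \left(8026 + \left(27 - 40\right)^{2}\right) - 91 = \left(8026 + \left(-13\right)^{2}\right) - 91 = \left(8026 + 169\right) - 91 = 8195 - 91 = 8104$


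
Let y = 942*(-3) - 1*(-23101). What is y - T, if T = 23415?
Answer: -3140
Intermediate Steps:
y = 20275 (y = -2826 + 23101 = 20275)
y - T = 20275 - 1*23415 = 20275 - 23415 = -3140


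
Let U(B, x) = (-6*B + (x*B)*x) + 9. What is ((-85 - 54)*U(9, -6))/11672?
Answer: -38781/11672 ≈ -3.3226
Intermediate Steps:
U(B, x) = 9 - 6*B + B*x² (U(B, x) = (-6*B + (B*x)*x) + 9 = (-6*B + B*x²) + 9 = 9 - 6*B + B*x²)
((-85 - 54)*U(9, -6))/11672 = ((-85 - 54)*(9 - 6*9 + 9*(-6)²))/11672 = -139*(9 - 54 + 9*36)*(1/11672) = -139*(9 - 54 + 324)*(1/11672) = -139*279*(1/11672) = -38781*1/11672 = -38781/11672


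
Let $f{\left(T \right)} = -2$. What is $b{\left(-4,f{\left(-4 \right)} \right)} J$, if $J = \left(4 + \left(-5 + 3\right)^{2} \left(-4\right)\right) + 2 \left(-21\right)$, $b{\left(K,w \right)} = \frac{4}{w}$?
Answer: $108$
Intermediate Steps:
$J = -54$ ($J = \left(4 + \left(-2\right)^{2} \left(-4\right)\right) - 42 = \left(4 + 4 \left(-4\right)\right) - 42 = \left(4 - 16\right) - 42 = -12 - 42 = -54$)
$b{\left(-4,f{\left(-4 \right)} \right)} J = \frac{4}{-2} \left(-54\right) = 4 \left(- \frac{1}{2}\right) \left(-54\right) = \left(-2\right) \left(-54\right) = 108$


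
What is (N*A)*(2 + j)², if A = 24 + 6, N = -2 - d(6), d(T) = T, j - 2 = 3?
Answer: -11760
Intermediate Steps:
j = 5 (j = 2 + 3 = 5)
N = -8 (N = -2 - 1*6 = -2 - 6 = -8)
A = 30
(N*A)*(2 + j)² = (-8*30)*(2 + 5)² = -240*7² = -240*49 = -11760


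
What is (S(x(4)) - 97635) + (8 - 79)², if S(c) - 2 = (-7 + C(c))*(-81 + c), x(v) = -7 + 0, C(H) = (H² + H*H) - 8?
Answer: -99896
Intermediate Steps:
C(H) = -8 + 2*H² (C(H) = (H² + H²) - 8 = 2*H² - 8 = -8 + 2*H²)
x(v) = -7
S(c) = 2 + (-81 + c)*(-15 + 2*c²) (S(c) = 2 + (-7 + (-8 + 2*c²))*(-81 + c) = 2 + (-15 + 2*c²)*(-81 + c) = 2 + (-81 + c)*(-15 + 2*c²))
(S(x(4)) - 97635) + (8 - 79)² = ((1217 - 162*(-7)² - 15*(-7) + 2*(-7)³) - 97635) + (8 - 79)² = ((1217 - 162*49 + 105 + 2*(-343)) - 97635) + (-71)² = ((1217 - 7938 + 105 - 686) - 97635) + 5041 = (-7302 - 97635) + 5041 = -104937 + 5041 = -99896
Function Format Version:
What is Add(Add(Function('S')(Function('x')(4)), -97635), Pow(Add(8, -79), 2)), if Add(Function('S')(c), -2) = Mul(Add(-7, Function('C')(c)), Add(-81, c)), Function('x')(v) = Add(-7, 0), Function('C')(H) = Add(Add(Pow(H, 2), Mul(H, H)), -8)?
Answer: -99896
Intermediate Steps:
Function('C')(H) = Add(-8, Mul(2, Pow(H, 2))) (Function('C')(H) = Add(Add(Pow(H, 2), Pow(H, 2)), -8) = Add(Mul(2, Pow(H, 2)), -8) = Add(-8, Mul(2, Pow(H, 2))))
Function('x')(v) = -7
Function('S')(c) = Add(2, Mul(Add(-81, c), Add(-15, Mul(2, Pow(c, 2))))) (Function('S')(c) = Add(2, Mul(Add(-7, Add(-8, Mul(2, Pow(c, 2)))), Add(-81, c))) = Add(2, Mul(Add(-15, Mul(2, Pow(c, 2))), Add(-81, c))) = Add(2, Mul(Add(-81, c), Add(-15, Mul(2, Pow(c, 2))))))
Add(Add(Function('S')(Function('x')(4)), -97635), Pow(Add(8, -79), 2)) = Add(Add(Add(1217, Mul(-162, Pow(-7, 2)), Mul(-15, -7), Mul(2, Pow(-7, 3))), -97635), Pow(Add(8, -79), 2)) = Add(Add(Add(1217, Mul(-162, 49), 105, Mul(2, -343)), -97635), Pow(-71, 2)) = Add(Add(Add(1217, -7938, 105, -686), -97635), 5041) = Add(Add(-7302, -97635), 5041) = Add(-104937, 5041) = -99896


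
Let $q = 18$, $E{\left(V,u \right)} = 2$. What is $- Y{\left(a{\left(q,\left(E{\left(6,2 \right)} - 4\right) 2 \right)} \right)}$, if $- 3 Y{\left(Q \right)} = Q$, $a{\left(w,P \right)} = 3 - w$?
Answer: $-5$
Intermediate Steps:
$Y{\left(Q \right)} = - \frac{Q}{3}$
$- Y{\left(a{\left(q,\left(E{\left(6,2 \right)} - 4\right) 2 \right)} \right)} = - \frac{\left(-1\right) \left(3 - 18\right)}{3} = - \frac{\left(-1\right) \left(-15\right)}{3} = \left(-1\right) 5 = -5$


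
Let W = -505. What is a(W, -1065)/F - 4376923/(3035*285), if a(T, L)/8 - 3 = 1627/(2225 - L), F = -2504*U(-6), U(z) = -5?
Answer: -901047014839/178145061150 ≈ -5.0579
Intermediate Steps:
F = 12520 (F = -2504*(-5) = 12520)
a(T, L) = 24 + 13016/(2225 - L) (a(T, L) = 24 + 8*(1627/(2225 - L)) = 24 + 13016/(2225 - L))
a(W, -1065)/F - 4376923/(3035*285) = (8*(-8302 + 3*(-1065))/(-2225 - 1065))/12520 - 4376923/(3035*285) = (8*(-8302 - 3195)/(-3290))*(1/12520) - 4376923/864975 = (8*(-1/3290)*(-11497))*(1/12520) - 4376923*1/864975 = (45988/1645)*(1/12520) - 4376923/864975 = 11497/5148850 - 4376923/864975 = -901047014839/178145061150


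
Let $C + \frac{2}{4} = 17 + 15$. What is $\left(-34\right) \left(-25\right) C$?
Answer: $26775$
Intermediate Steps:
$C = \frac{63}{2}$ ($C = - \frac{1}{2} + \left(17 + 15\right) = - \frac{1}{2} + 32 = \frac{63}{2} \approx 31.5$)
$\left(-34\right) \left(-25\right) C = \left(-34\right) \left(-25\right) \frac{63}{2} = 850 \cdot \frac{63}{2} = 26775$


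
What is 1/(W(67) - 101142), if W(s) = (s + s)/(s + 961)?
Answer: -514/51986921 ≈ -9.8871e-6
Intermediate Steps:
W(s) = 2*s/(961 + s) (W(s) = (2*s)/(961 + s) = 2*s/(961 + s))
1/(W(67) - 101142) = 1/(2*67/(961 + 67) - 101142) = 1/(2*67/1028 - 101142) = 1/(2*67*(1/1028) - 101142) = 1/(67/514 - 101142) = 1/(-51986921/514) = -514/51986921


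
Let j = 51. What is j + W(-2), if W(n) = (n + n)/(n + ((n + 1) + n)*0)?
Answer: 53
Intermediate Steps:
W(n) = 2 (W(n) = (2*n)/(n + ((1 + n) + n)*0) = (2*n)/(n + (1 + 2*n)*0) = (2*n)/(n + 0) = (2*n)/n = 2)
j + W(-2) = 51 + 2 = 53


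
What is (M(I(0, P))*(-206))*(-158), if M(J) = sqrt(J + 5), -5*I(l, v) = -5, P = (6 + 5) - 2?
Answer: 32548*sqrt(6) ≈ 79726.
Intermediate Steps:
P = 9 (P = 11 - 2 = 9)
I(l, v) = 1 (I(l, v) = -1/5*(-5) = 1)
M(J) = sqrt(5 + J)
(M(I(0, P))*(-206))*(-158) = (sqrt(5 + 1)*(-206))*(-158) = (sqrt(6)*(-206))*(-158) = -206*sqrt(6)*(-158) = 32548*sqrt(6)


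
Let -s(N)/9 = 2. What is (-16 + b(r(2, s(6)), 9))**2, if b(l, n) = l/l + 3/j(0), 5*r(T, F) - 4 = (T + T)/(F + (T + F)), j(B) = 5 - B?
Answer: 5184/25 ≈ 207.36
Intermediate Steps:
s(N) = -18 (s(N) = -9*2 = -18)
r(T, F) = 4/5 + 2*T/(5*(T + 2*F)) (r(T, F) = 4/5 + ((T + T)/(F + (T + F)))/5 = 4/5 + ((2*T)/(F + (F + T)))/5 = 4/5 + ((2*T)/(T + 2*F))/5 = 4/5 + (2*T/(T + 2*F))/5 = 4/5 + 2*T/(5*(T + 2*F)))
b(l, n) = 8/5 (b(l, n) = l/l + 3/(5 - 1*0) = 1 + 3/(5 + 0) = 1 + 3/5 = 8/5)
(-16 + b(r(2, s(6)), 9))**2 = (-16 + 8/5)**2 = (-72/5)**2 = 5184/25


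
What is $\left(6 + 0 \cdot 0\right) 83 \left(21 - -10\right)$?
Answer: $15438$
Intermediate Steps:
$\left(6 + 0 \cdot 0\right) 83 \left(21 - -10\right) = \left(6 + 0\right) 83 \left(21 + 10\right) = 6 \cdot 83 \cdot 31 = 498 \cdot 31 = 15438$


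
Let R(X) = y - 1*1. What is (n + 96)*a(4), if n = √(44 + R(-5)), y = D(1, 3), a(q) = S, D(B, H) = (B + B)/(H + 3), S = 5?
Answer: 480 + 5*√390/3 ≈ 512.91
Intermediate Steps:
D(B, H) = 2*B/(3 + H) (D(B, H) = (2*B)/(3 + H) = 2*B/(3 + H))
a(q) = 5
y = ⅓ (y = 2*1/(3 + 3) = 2*1/6 = 2*1*(⅙) = ⅓ ≈ 0.33333)
R(X) = -⅔ (R(X) = ⅓ - 1*1 = ⅓ - 1 = -⅔)
n = √390/3 (n = √(44 - ⅔) = √(130/3) = √390/3 ≈ 6.5828)
(n + 96)*a(4) = (√390/3 + 96)*5 = (96 + √390/3)*5 = 480 + 5*√390/3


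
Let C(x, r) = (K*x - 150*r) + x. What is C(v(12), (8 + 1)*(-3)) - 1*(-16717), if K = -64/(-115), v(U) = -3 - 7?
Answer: 477283/23 ≈ 20751.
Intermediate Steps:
v(U) = -10
K = 64/115 (K = -64*(-1/115) = 64/115 ≈ 0.55652)
C(x, r) = -150*r + 179*x/115 (C(x, r) = (64*x/115 - 150*r) + x = (-150*r + 64*x/115) + x = -150*r + 179*x/115)
C(v(12), (8 + 1)*(-3)) - 1*(-16717) = (-150*(8 + 1)*(-3) + (179/115)*(-10)) - 1*(-16717) = (-1350*(-3) - 358/23) + 16717 = (-150*(-27) - 358/23) + 16717 = (4050 - 358/23) + 16717 = 92792/23 + 16717 = 477283/23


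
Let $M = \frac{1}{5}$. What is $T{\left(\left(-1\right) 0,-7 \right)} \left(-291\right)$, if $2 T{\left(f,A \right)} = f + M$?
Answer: $- \frac{291}{10} \approx -29.1$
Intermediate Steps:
$M = \frac{1}{5} \approx 0.2$
$T{\left(f,A \right)} = \frac{1}{10} + \frac{f}{2}$ ($T{\left(f,A \right)} = \frac{f + \frac{1}{5}}{2} = \frac{\frac{1}{5} + f}{2} = \frac{1}{10} + \frac{f}{2}$)
$T{\left(\left(-1\right) 0,-7 \right)} \left(-291\right) = \left(\frac{1}{10} + \frac{\left(-1\right) 0}{2}\right) \left(-291\right) = \left(\frac{1}{10} + \frac{1}{2} \cdot 0\right) \left(-291\right) = \left(\frac{1}{10} + 0\right) \left(-291\right) = \frac{1}{10} \left(-291\right) = - \frac{291}{10}$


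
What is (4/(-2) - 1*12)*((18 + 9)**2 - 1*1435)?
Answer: 9884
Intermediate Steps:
(4/(-2) - 1*12)*((18 + 9)**2 - 1*1435) = (4*(-1/2) - 12)*(27**2 - 1435) = (-2 - 12)*(729 - 1435) = -14*(-706) = 9884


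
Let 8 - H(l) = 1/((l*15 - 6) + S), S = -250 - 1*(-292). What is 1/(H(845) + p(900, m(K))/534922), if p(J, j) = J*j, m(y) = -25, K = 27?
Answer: 3399696771/27054307957 ≈ 0.12566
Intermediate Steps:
S = 42 (S = -250 + 292 = 42)
H(l) = 8 - 1/(36 + 15*l) (H(l) = 8 - 1/((l*15 - 6) + 42) = 8 - 1/((15*l - 6) + 42) = 8 - 1/((-6 + 15*l) + 42) = 8 - 1/(36 + 15*l))
1/(H(845) + p(900, m(K))/534922) = 1/((287 + 120*845)/(3*(12 + 5*845)) + (900*(-25))/534922) = 1/((287 + 101400)/(3*(12 + 4225)) - 22500*1/534922) = 1/((⅓)*101687/4237 - 11250/267461) = 1/((⅓)*(1/4237)*101687 - 11250/267461) = 1/(101687/12711 - 11250/267461) = 1/(27054307957/3399696771) = 3399696771/27054307957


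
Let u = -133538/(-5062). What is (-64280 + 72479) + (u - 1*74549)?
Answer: -167865081/2531 ≈ -66324.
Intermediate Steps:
u = 66769/2531 (u = -133538*(-1/5062) = 66769/2531 ≈ 26.380)
(-64280 + 72479) + (u - 1*74549) = (-64280 + 72479) + (66769/2531 - 1*74549) = 8199 + (66769/2531 - 74549) = 8199 - 188616750/2531 = -167865081/2531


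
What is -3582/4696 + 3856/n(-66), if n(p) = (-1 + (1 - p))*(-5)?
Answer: -4822459/387420 ≈ -12.448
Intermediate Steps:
n(p) = 5*p (n(p) = -p*(-5) = 5*p)
-3582/4696 + 3856/n(-66) = -3582/4696 + 3856/((5*(-66))) = -3582*1/4696 + 3856/(-330) = -1791/2348 + 3856*(-1/330) = -1791/2348 - 1928/165 = -4822459/387420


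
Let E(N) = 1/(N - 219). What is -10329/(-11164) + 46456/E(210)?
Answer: -4667702727/11164 ≈ -4.1810e+5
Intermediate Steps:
E(N) = 1/(-219 + N)
-10329/(-11164) + 46456/E(210) = -10329/(-11164) + 46456/(1/(-219 + 210)) = -10329*(-1/11164) + 46456/(1/(-9)) = 10329/11164 + 46456/(-1/9) = 10329/11164 + 46456*(-9) = 10329/11164 - 418104 = -4667702727/11164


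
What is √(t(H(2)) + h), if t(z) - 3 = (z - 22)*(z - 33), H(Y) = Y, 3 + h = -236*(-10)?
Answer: 2*√745 ≈ 54.589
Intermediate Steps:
h = 2357 (h = -3 - 236*(-10) = -3 + 2360 = 2357)
t(z) = 3 + (-33 + z)*(-22 + z) (t(z) = 3 + (z - 22)*(z - 33) = 3 + (-22 + z)*(-33 + z) = 3 + (-33 + z)*(-22 + z))
√(t(H(2)) + h) = √((729 + 2² - 55*2) + 2357) = √((729 + 4 - 110) + 2357) = √(623 + 2357) = √2980 = 2*√745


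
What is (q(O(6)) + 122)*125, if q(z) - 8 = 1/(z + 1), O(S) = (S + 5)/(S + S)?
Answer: 375250/23 ≈ 16315.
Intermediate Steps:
O(S) = (5 + S)/(2*S) (O(S) = (5 + S)/((2*S)) = (5 + S)*(1/(2*S)) = (5 + S)/(2*S))
q(z) = 8 + 1/(1 + z) (q(z) = 8 + 1/(z + 1) = 8 + 1/(1 + z))
(q(O(6)) + 122)*125 = ((9 + 8*((½)*(5 + 6)/6))/(1 + (½)*(5 + 6)/6) + 122)*125 = ((9 + 8*((½)*(⅙)*11))/(1 + (½)*(⅙)*11) + 122)*125 = ((9 + 8*(11/12))/(1 + 11/12) + 122)*125 = ((9 + 22/3)/(23/12) + 122)*125 = ((12/23)*(49/3) + 122)*125 = (196/23 + 122)*125 = (3002/23)*125 = 375250/23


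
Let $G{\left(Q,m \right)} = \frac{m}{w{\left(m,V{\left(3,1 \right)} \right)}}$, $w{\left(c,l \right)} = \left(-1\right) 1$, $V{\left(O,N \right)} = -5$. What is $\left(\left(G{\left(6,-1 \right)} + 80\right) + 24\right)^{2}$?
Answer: $11025$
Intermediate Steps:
$w{\left(c,l \right)} = -1$
$G{\left(Q,m \right)} = - m$ ($G{\left(Q,m \right)} = \frac{m}{-1} = m \left(-1\right) = - m$)
$\left(\left(G{\left(6,-1 \right)} + 80\right) + 24\right)^{2} = \left(\left(\left(-1\right) \left(-1\right) + 80\right) + 24\right)^{2} = \left(\left(1 + 80\right) + 24\right)^{2} = \left(81 + 24\right)^{2} = 105^{2} = 11025$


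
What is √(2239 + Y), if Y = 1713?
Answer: 4*√247 ≈ 62.865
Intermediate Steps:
√(2239 + Y) = √(2239 + 1713) = √3952 = 4*√247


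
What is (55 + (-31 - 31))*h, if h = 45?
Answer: -315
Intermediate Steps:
(55 + (-31 - 31))*h = (55 + (-31 - 31))*45 = (55 - 62)*45 = -7*45 = -315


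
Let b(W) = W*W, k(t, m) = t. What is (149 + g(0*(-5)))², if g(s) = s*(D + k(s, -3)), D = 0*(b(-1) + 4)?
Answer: 22201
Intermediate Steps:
b(W) = W²
D = 0 (D = 0*((-1)² + 4) = 0*(1 + 4) = 0*5 = 0)
g(s) = s² (g(s) = s*(0 + s) = s*s = s²)
(149 + g(0*(-5)))² = (149 + (0*(-5))²)² = (149 + 0²)² = (149 + 0)² = 149² = 22201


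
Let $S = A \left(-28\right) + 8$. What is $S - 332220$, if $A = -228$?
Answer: $-325828$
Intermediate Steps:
$S = 6392$ ($S = \left(-228\right) \left(-28\right) + 8 = 6384 + 8 = 6392$)
$S - 332220 = 6392 - 332220 = -325828$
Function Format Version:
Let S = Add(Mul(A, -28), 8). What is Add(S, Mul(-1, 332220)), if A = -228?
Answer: -325828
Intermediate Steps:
S = 6392 (S = Add(Mul(-228, -28), 8) = Add(6384, 8) = 6392)
Add(S, Mul(-1, 332220)) = Add(6392, Mul(-1, 332220)) = Add(6392, -332220) = -325828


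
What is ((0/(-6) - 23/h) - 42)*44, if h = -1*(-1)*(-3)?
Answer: -4532/3 ≈ -1510.7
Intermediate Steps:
h = -3 (h = 1*(-3) = -3)
((0/(-6) - 23/h) - 42)*44 = ((0/(-6) - 23/(-3)) - 42)*44 = ((0*(-⅙) - 23*(-⅓)) - 42)*44 = ((0 + 23/3) - 42)*44 = (23/3 - 42)*44 = -103/3*44 = -4532/3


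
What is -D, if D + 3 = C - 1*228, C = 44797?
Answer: -44566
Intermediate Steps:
D = 44566 (D = -3 + (44797 - 1*228) = -3 + (44797 - 228) = -3 + 44569 = 44566)
-D = -1*44566 = -44566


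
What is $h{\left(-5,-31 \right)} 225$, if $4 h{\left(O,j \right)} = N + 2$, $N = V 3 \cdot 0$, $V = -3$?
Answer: $\frac{225}{2} \approx 112.5$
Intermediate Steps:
$N = 0$ ($N = \left(-3\right) 3 \cdot 0 = \left(-9\right) 0 = 0$)
$h{\left(O,j \right)} = \frac{1}{2}$ ($h{\left(O,j \right)} = \frac{0 + 2}{4} = \frac{1}{4} \cdot 2 = \frac{1}{2}$)
$h{\left(-5,-31 \right)} 225 = \frac{1}{2} \cdot 225 = \frac{225}{2}$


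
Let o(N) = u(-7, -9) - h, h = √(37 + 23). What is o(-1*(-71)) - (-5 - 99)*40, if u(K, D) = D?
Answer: 4151 - 2*√15 ≈ 4143.3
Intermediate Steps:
h = 2*√15 (h = √60 = 2*√15 ≈ 7.7460)
o(N) = -9 - 2*√15
o(-1*(-71)) - (-5 - 99)*40 = (-9 - 2*√15) - (-5 - 99)*40 = (-9 - 2*√15) - (-104)*40 = (-9 - 2*√15) - 1*(-4160) = (-9 - 2*√15) + 4160 = 4151 - 2*√15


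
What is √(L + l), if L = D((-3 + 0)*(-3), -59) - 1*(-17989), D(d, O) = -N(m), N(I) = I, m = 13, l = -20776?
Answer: 20*I*√7 ≈ 52.915*I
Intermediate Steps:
D(d, O) = -13 (D(d, O) = -1*13 = -13)
L = 17976 (L = -13 - 1*(-17989) = -13 + 17989 = 17976)
√(L + l) = √(17976 - 20776) = √(-2800) = 20*I*√7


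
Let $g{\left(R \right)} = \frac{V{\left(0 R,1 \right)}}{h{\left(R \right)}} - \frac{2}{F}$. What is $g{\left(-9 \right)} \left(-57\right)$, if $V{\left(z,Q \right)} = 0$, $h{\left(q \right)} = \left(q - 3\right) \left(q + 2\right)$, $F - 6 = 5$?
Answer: $\frac{114}{11} \approx 10.364$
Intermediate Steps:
$F = 11$ ($F = 6 + 5 = 11$)
$h{\left(q \right)} = \left(-3 + q\right) \left(2 + q\right)$
$g{\left(R \right)} = - \frac{2}{11}$ ($g{\left(R \right)} = \frac{0}{-6 + R^{2} - R} - \frac{2}{11} = 0 - \frac{2}{11} = - \frac{2}{11}$)
$g{\left(-9 \right)} \left(-57\right) = \left(- \frac{2}{11}\right) \left(-57\right) = \frac{114}{11}$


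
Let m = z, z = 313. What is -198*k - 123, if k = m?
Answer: -62097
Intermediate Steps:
m = 313
k = 313
-198*k - 123 = -198*313 - 123 = -61974 - 123 = -62097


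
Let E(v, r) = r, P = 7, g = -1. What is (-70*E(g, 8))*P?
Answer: -3920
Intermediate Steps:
(-70*E(g, 8))*P = -70*8*7 = -560*7 = -3920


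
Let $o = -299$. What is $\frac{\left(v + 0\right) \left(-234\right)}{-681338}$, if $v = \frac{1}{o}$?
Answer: $- \frac{9}{7835387} \approx -1.1486 \cdot 10^{-6}$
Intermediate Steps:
$v = - \frac{1}{299}$ ($v = \frac{1}{-299} = - \frac{1}{299} \approx -0.0033445$)
$\frac{\left(v + 0\right) \left(-234\right)}{-681338} = \frac{\left(- \frac{1}{299} + 0\right) \left(-234\right)}{-681338} = \left(- \frac{1}{299}\right) \left(-234\right) \left(- \frac{1}{681338}\right) = \frac{18}{23} \left(- \frac{1}{681338}\right) = - \frac{9}{7835387}$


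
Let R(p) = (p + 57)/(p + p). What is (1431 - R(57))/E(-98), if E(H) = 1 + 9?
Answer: 143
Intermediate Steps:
R(p) = (57 + p)/(2*p) (R(p) = (57 + p)/((2*p)) = (57 + p)*(1/(2*p)) = (57 + p)/(2*p))
E(H) = 10
(1431 - R(57))/E(-98) = (1431 - (57 + 57)/(2*57))/10 = (1431 - 114/(2*57))*(⅒) = (1431 - 1*1)*(⅒) = (1431 - 1)*(⅒) = 1430*(⅒) = 143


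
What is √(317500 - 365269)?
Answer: I*√47769 ≈ 218.56*I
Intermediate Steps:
√(317500 - 365269) = √(-47769) = I*√47769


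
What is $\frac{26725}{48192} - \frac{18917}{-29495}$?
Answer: $\frac{1699901939}{1421423040} \approx 1.1959$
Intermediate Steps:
$\frac{26725}{48192} - \frac{18917}{-29495} = 26725 \cdot \frac{1}{48192} - - \frac{18917}{29495} = \frac{26725}{48192} + \frac{18917}{29495} = \frac{1699901939}{1421423040}$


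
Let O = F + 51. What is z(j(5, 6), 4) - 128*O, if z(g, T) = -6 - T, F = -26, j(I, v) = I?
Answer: -3210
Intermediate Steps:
O = 25 (O = -26 + 51 = 25)
z(j(5, 6), 4) - 128*O = (-6 - 1*4) - 128*25 = (-6 - 4) - 3200 = -10 - 3200 = -3210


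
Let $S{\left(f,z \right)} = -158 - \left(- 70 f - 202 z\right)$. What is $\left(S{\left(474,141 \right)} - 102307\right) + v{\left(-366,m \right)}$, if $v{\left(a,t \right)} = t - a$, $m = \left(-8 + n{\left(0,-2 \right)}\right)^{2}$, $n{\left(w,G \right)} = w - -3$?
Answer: $-40412$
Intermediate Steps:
$n{\left(w,G \right)} = 3 + w$ ($n{\left(w,G \right)} = w + 3 = 3 + w$)
$S{\left(f,z \right)} = -158 + 70 f + 202 z$ ($S{\left(f,z \right)} = -158 - \left(- 202 z - 70 f\right) = -158 + \left(70 f + 202 z\right) = -158 + 70 f + 202 z$)
$m = 25$ ($m = \left(-8 + \left(3 + 0\right)\right)^{2} = \left(-8 + 3\right)^{2} = \left(-5\right)^{2} = 25$)
$\left(S{\left(474,141 \right)} - 102307\right) + v{\left(-366,m \right)} = \left(\left(-158 + 70 \cdot 474 + 202 \cdot 141\right) - 102307\right) + \left(25 - -366\right) = \left(\left(-158 + 33180 + 28482\right) - 102307\right) + \left(25 + 366\right) = \left(61504 - 102307\right) + 391 = -40803 + 391 = -40412$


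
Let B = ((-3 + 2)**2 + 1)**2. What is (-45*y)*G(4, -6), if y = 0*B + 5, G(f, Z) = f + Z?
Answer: 450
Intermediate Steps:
B = 4 (B = ((-1)**2 + 1)**2 = (1 + 1)**2 = 2**2 = 4)
G(f, Z) = Z + f
y = 5 (y = 0*4 + 5 = 0 + 5 = 5)
(-45*y)*G(4, -6) = (-45*5)*(-6 + 4) = -225*(-2) = 450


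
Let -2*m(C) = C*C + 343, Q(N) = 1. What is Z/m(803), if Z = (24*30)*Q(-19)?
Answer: -45/20161 ≈ -0.0022320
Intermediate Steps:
Z = 720 (Z = (24*30)*1 = 720*1 = 720)
m(C) = -343/2 - C**2/2 (m(C) = -(C*C + 343)/2 = -(C**2 + 343)/2 = -(343 + C**2)/2 = -343/2 - C**2/2)
Z/m(803) = 720/(-343/2 - 1/2*803**2) = 720/(-343/2 - 1/2*644809) = 720/(-343/2 - 644809/2) = 720/(-322576) = 720*(-1/322576) = -45/20161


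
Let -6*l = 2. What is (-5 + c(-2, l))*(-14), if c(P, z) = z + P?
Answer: 308/3 ≈ 102.67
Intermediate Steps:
l = -⅓ (l = -⅙*2 = -⅓ ≈ -0.33333)
c(P, z) = P + z
(-5 + c(-2, l))*(-14) = (-5 + (-2 - ⅓))*(-14) = (-5 - 7/3)*(-14) = -22/3*(-14) = 308/3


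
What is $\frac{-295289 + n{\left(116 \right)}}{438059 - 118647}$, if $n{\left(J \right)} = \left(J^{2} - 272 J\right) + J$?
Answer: $- \frac{313269}{319412} \approx -0.98077$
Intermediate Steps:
$n{\left(J \right)} = J^{2} - 271 J$
$\frac{-295289 + n{\left(116 \right)}}{438059 - 118647} = \frac{-295289 + 116 \left(-271 + 116\right)}{438059 - 118647} = \frac{-295289 + 116 \left(-155\right)}{319412} = \left(-295289 - 17980\right) \frac{1}{319412} = \left(-313269\right) \frac{1}{319412} = - \frac{313269}{319412}$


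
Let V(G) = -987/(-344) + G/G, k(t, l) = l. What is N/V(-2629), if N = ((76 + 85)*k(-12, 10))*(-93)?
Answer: -51507120/1331 ≈ -38698.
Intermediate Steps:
V(G) = 1331/344 (V(G) = -987*(-1/344) + 1 = 987/344 + 1 = 1331/344)
N = -149730 (N = ((76 + 85)*10)*(-93) = (161*10)*(-93) = 1610*(-93) = -149730)
N/V(-2629) = -149730/1331/344 = -149730*344/1331 = -51507120/1331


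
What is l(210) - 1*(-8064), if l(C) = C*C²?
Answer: 9269064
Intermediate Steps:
l(C) = C³
l(210) - 1*(-8064) = 210³ - 1*(-8064) = 9261000 + 8064 = 9269064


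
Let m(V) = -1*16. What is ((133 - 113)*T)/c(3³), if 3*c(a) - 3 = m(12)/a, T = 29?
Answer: 9396/13 ≈ 722.77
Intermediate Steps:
m(V) = -16
c(a) = 1 - 16/(3*a) (c(a) = 1 + (-16/a)/3 = 1 - 16/(3*a))
((133 - 113)*T)/c(3³) = ((133 - 113)*29)/(((-16/3 + 3³)/(3³))) = (20*29)/(((-16/3 + 27)/27)) = 580/(((1/27)*(65/3))) = 580/(65/81) = 580*(81/65) = 9396/13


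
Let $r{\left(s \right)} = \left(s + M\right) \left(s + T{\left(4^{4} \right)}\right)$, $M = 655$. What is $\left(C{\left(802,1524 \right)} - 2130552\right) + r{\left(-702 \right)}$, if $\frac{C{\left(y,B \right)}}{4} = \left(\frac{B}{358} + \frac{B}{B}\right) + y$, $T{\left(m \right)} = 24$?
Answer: $- \frac{375086798}{179} \approx -2.0955 \cdot 10^{6}$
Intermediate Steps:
$r{\left(s \right)} = \left(24 + s\right) \left(655 + s\right)$ ($r{\left(s \right)} = \left(s + 655\right) \left(s + 24\right) = \left(655 + s\right) \left(24 + s\right) = \left(24 + s\right) \left(655 + s\right)$)
$C{\left(y,B \right)} = 4 + 4 y + \frac{2 B}{179}$ ($C{\left(y,B \right)} = 4 \left(\left(\frac{B}{358} + \frac{B}{B}\right) + y\right) = 4 \left(\left(B \frac{1}{358} + 1\right) + y\right) = 4 \left(\left(\frac{B}{358} + 1\right) + y\right) = 4 \left(\left(1 + \frac{B}{358}\right) + y\right) = 4 \left(1 + y + \frac{B}{358}\right) = 4 + 4 y + \frac{2 B}{179}$)
$\left(C{\left(802,1524 \right)} - 2130552\right) + r{\left(-702 \right)} = \left(\left(4 + 4 \cdot 802 + \frac{2}{179} \cdot 1524\right) - 2130552\right) + \left(15720 + \left(-702\right)^{2} + 679 \left(-702\right)\right) = \left(\left(4 + 3208 + \frac{3048}{179}\right) - 2130552\right) + \left(15720 + 492804 - 476658\right) = \left(\frac{577996}{179} - 2130552\right) + 31866 = - \frac{380790812}{179} + 31866 = - \frac{375086798}{179}$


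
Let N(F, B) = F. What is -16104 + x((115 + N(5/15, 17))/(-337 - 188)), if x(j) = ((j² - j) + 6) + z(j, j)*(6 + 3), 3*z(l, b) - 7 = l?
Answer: -39881978309/2480625 ≈ -16077.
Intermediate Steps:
z(l, b) = 7/3 + l/3
x(j) = 27 + j² + 2*j (x(j) = ((j² - j) + 6) + (7/3 + j/3)*(6 + 3) = (6 + j² - j) + (7/3 + j/3)*9 = (6 + j² - j) + (21 + 3*j) = 27 + j² + 2*j)
-16104 + x((115 + N(5/15, 17))/(-337 - 188)) = -16104 + (27 + ((115 + 5/15)/(-337 - 188))² + 2*((115 + 5/15)/(-337 - 188))) = -16104 + (27 + ((115 + 5*(1/15))/(-525))² + 2*((115 + 5*(1/15))/(-525))) = -16104 + (27 + ((115 + ⅓)*(-1/525))² + 2*((115 + ⅓)*(-1/525))) = -16104 + (27 + ((346/3)*(-1/525))² + 2*((346/3)*(-1/525))) = -16104 + (27 + (-346/1575)² + 2*(-346/1575)) = -16104 + (27 + 119716/2480625 - 692/1575) = -16104 + 66006691/2480625 = -39881978309/2480625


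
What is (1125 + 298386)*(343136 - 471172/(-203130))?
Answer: 1159801218373854/11285 ≈ 1.0277e+11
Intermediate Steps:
(1125 + 298386)*(343136 - 471172/(-203130)) = 299511*(343136 - 471172*(-1/203130)) = 299511*(343136 + 235586/101565) = 299511*(34850843426/101565) = 1159801218373854/11285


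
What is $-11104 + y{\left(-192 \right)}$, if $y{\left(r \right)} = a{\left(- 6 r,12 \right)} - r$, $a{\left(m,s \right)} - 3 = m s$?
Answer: $2915$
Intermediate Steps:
$a{\left(m,s \right)} = 3 + m s$
$y{\left(r \right)} = 3 - 73 r$ ($y{\left(r \right)} = \left(3 + - 6 r 12\right) - r = \left(3 - 72 r\right) - r = 3 - 73 r$)
$-11104 + y{\left(-192 \right)} = -11104 + \left(3 - -14016\right) = -11104 + \left(3 + 14016\right) = -11104 + 14019 = 2915$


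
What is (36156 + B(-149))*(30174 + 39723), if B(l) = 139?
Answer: 2536911615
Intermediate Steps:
(36156 + B(-149))*(30174 + 39723) = (36156 + 139)*(30174 + 39723) = 36295*69897 = 2536911615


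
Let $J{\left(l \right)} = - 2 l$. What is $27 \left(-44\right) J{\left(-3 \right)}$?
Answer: $-7128$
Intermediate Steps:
$27 \left(-44\right) J{\left(-3 \right)} = 27 \left(-44\right) \left(\left(-2\right) \left(-3\right)\right) = \left(-1188\right) 6 = -7128$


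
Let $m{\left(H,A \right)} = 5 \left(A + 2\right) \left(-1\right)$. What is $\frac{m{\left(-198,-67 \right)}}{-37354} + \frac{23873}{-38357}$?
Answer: $- \frac{904218067}{1432787378} \approx -0.63109$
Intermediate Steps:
$m{\left(H,A \right)} = -10 - 5 A$ ($m{\left(H,A \right)} = 5 \left(2 + A\right) \left(-1\right) = \left(10 + 5 A\right) \left(-1\right) = -10 - 5 A$)
$\frac{m{\left(-198,-67 \right)}}{-37354} + \frac{23873}{-38357} = \frac{-10 - -335}{-37354} + \frac{23873}{-38357} = \left(-10 + 335\right) \left(- \frac{1}{37354}\right) + 23873 \left(- \frac{1}{38357}\right) = 325 \left(- \frac{1}{37354}\right) - \frac{23873}{38357} = - \frac{325}{37354} - \frac{23873}{38357} = - \frac{904218067}{1432787378}$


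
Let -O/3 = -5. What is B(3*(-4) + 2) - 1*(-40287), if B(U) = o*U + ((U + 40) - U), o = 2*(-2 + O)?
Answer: 40067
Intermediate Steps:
O = 15 (O = -3*(-5) = 15)
o = 26 (o = 2*(-2 + 15) = 2*13 = 26)
B(U) = 40 + 26*U (B(U) = 26*U + ((U + 40) - U) = 26*U + ((40 + U) - U) = 26*U + 40 = 40 + 26*U)
B(3*(-4) + 2) - 1*(-40287) = (40 + 26*(3*(-4) + 2)) - 1*(-40287) = (40 + 26*(-12 + 2)) + 40287 = (40 + 26*(-10)) + 40287 = (40 - 260) + 40287 = -220 + 40287 = 40067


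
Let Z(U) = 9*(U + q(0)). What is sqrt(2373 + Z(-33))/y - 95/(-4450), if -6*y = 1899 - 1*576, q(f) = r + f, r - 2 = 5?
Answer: 19/890 - 2*sqrt(2139)/441 ≈ -0.18840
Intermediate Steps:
r = 7 (r = 2 + 5 = 7)
q(f) = 7 + f
y = -441/2 (y = -(1899 - 1*576)/6 = -(1899 - 576)/6 = -1/6*1323 = -441/2 ≈ -220.50)
Z(U) = 63 + 9*U (Z(U) = 9*(U + (7 + 0)) = 9*(U + 7) = 9*(7 + U) = 63 + 9*U)
sqrt(2373 + Z(-33))/y - 95/(-4450) = sqrt(2373 + (63 + 9*(-33)))/(-441/2) - 95/(-4450) = sqrt(2373 + (63 - 297))*(-2/441) - 95*(-1/4450) = sqrt(2373 - 234)*(-2/441) + 19/890 = sqrt(2139)*(-2/441) + 19/890 = -2*sqrt(2139)/441 + 19/890 = 19/890 - 2*sqrt(2139)/441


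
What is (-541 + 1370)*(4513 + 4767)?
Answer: 7693120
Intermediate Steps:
(-541 + 1370)*(4513 + 4767) = 829*9280 = 7693120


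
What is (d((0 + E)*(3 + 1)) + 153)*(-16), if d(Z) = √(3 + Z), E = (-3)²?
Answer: -2448 - 16*√39 ≈ -2547.9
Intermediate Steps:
E = 9
(d((0 + E)*(3 + 1)) + 153)*(-16) = (√(3 + (0 + 9)*(3 + 1)) + 153)*(-16) = (√(3 + 9*4) + 153)*(-16) = (√(3 + 36) + 153)*(-16) = (√39 + 153)*(-16) = (153 + √39)*(-16) = -2448 - 16*√39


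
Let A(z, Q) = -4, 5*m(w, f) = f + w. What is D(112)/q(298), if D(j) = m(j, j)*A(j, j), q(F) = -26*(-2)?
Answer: -224/65 ≈ -3.4462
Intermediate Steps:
m(w, f) = f/5 + w/5 (m(w, f) = (f + w)/5 = f/5 + w/5)
q(F) = 52
D(j) = -8*j/5 (D(j) = (j/5 + j/5)*(-4) = (2*j/5)*(-4) = -8*j/5)
D(112)/q(298) = -8/5*112/52 = -896/5*1/52 = -224/65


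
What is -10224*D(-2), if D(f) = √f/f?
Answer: 5112*I*√2 ≈ 7229.5*I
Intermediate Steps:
D(f) = f^(-½)
-10224*D(-2) = -(-5112)*I*√2 = 5112*I*√2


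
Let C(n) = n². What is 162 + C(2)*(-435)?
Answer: -1578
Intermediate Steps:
162 + C(2)*(-435) = 162 + 2²*(-435) = 162 + 4*(-435) = 162 - 1740 = -1578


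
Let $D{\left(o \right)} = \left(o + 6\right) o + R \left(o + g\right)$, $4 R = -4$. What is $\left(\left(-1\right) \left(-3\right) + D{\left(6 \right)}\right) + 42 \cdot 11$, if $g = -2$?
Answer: $533$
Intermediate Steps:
$R = -1$ ($R = \frac{1}{4} \left(-4\right) = -1$)
$D{\left(o \right)} = 2 - o + o \left(6 + o\right)$ ($D{\left(o \right)} = \left(o + 6\right) o - \left(o - 2\right) = \left(6 + o\right) o - \left(-2 + o\right) = o \left(6 + o\right) - \left(-2 + o\right) = 2 - o + o \left(6 + o\right)$)
$\left(\left(-1\right) \left(-3\right) + D{\left(6 \right)}\right) + 42 \cdot 11 = \left(\left(-1\right) \left(-3\right) + \left(2 + 6^{2} + 5 \cdot 6\right)\right) + 42 \cdot 11 = \left(3 + \left(2 + 36 + 30\right)\right) + 462 = \left(3 + 68\right) + 462 = 71 + 462 = 533$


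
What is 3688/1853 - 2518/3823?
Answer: 9433370/7084019 ≈ 1.3316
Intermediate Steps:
3688/1853 - 2518/3823 = 9433370/7084019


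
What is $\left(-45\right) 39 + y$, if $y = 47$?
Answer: $-1708$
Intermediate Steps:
$\left(-45\right) 39 + y = \left(-45\right) 39 + 47 = -1755 + 47 = -1708$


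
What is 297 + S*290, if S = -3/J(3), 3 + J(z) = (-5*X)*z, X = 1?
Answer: 1036/3 ≈ 345.33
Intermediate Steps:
J(z) = -3 - 5*z (J(z) = -3 + (-5*1)*z = -3 - 5*z)
S = ⅙ (S = -3/(-3 - 5*3) = -3/(-3 - 15) = -3/(-18) = -3*(-1/18) = ⅙ ≈ 0.16667)
297 + S*290 = 297 + (⅙)*290 = 297 + 145/3 = 1036/3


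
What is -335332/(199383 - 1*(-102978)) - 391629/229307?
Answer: -195307310993/69333493827 ≈ -2.8169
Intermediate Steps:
-335332/(199383 - 1*(-102978)) - 391629/229307 = -335332/(199383 + 102978) - 391629*1/229307 = -335332/302361 - 391629/229307 = -195307310993/69333493827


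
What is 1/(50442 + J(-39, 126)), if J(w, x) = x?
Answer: 1/50568 ≈ 1.9775e-5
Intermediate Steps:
1/(50442 + J(-39, 126)) = 1/(50442 + 126) = 1/50568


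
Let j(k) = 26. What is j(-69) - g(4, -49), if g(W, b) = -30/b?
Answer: 1244/49 ≈ 25.388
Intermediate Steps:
j(-69) - g(4, -49) = 26 - (-30)/(-49) = 26 - (-30)*(-1)/49 = 26 - 1*30/49 = 26 - 30/49 = 1244/49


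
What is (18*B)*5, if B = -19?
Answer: -1710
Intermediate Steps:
(18*B)*5 = (18*(-19))*5 = -342*5 = -1710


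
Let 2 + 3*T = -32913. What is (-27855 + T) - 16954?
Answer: -167342/3 ≈ -55781.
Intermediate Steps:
T = -32915/3 (T = -2/3 + (1/3)*(-32913) = -2/3 - 10971 = -32915/3 ≈ -10972.)
(-27855 + T) - 16954 = (-27855 - 32915/3) - 16954 = -116480/3 - 16954 = -167342/3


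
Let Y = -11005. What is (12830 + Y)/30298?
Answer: 1825/30298 ≈ 0.060235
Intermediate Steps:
(12830 + Y)/30298 = (12830 - 11005)/30298 = 1825*(1/30298) = 1825/30298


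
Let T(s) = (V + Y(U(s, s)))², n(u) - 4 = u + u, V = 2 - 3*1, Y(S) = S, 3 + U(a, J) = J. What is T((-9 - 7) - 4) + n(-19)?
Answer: 542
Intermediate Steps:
U(a, J) = -3 + J
V = -1 (V = 2 - 3 = -1)
n(u) = 4 + 2*u (n(u) = 4 + (u + u) = 4 + 2*u)
T(s) = (-4 + s)² (T(s) = (-1 + (-3 + s))² = (-4 + s)²)
T((-9 - 7) - 4) + n(-19) = (-4 + ((-9 - 7) - 4))² + (4 + 2*(-19)) = (-4 + (-16 - 4))² + (4 - 38) = (-4 - 20)² - 34 = (-24)² - 34 = 576 - 34 = 542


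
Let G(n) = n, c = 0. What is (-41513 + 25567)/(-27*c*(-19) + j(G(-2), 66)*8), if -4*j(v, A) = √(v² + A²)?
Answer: 7973*√1090/2180 ≈ 120.75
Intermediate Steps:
j(v, A) = -√(A² + v²)/4 (j(v, A) = -√(v² + A²)/4 = -√(A² + v²)/4)
(-41513 + 25567)/(-27*c*(-19) + j(G(-2), 66)*8) = (-41513 + 25567)/(-27*0*(-19) - √(66² + (-2)²)/4*8) = -15946/(0*(-19) - √(4356 + 4)/4*8) = -15946/(0 - √1090/2*8) = -15946/(0 - 4*√1090) = -15946*(-√1090/4360) = -(-7973)*√1090/2180 = 7973*√1090/2180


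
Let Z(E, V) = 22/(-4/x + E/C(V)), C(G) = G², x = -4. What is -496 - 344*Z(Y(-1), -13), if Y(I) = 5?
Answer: -682648/87 ≈ -7846.5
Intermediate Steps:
Z(E, V) = 22/(1 + E/V²) (Z(E, V) = 22/(-4/(-4) + E/(V²)) = 22/(-4*(-¼) + E/V²) = 22/(1 + E/V²))
-496 - 344*Z(Y(-1), -13) = -496 - 7568*(-13)²/(5 + (-13)²) = -496 - 7568*169/(5 + 169) = -496 - 7568*169/174 = -496 - 344*1859/87 = -496 - 639496/87 = -682648/87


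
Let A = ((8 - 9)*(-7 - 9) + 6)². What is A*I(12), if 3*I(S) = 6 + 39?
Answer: 7260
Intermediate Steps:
I(S) = 15 (I(S) = (6 + 39)/3 = (⅓)*45 = 15)
A = 484 (A = (-1*(-16) + 6)² = (16 + 6)² = 22² = 484)
A*I(12) = 484*15 = 7260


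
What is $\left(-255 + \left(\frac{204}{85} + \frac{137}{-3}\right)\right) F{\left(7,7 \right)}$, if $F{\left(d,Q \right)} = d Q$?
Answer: $- \frac{219226}{15} \approx -14615.0$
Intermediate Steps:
$F{\left(d,Q \right)} = Q d$
$\left(-255 + \left(\frac{204}{85} + \frac{137}{-3}\right)\right) F{\left(7,7 \right)} = \left(-255 + \left(\frac{204}{85} + \frac{137}{-3}\right)\right) 7 \cdot 7 = \left(-255 + \left(204 \cdot \frac{1}{85} + 137 \left(- \frac{1}{3}\right)\right)\right) 49 = \left(-255 + \left(\frac{12}{5} - \frac{137}{3}\right)\right) 49 = \left(-255 - \frac{649}{15}\right) 49 = \left(- \frac{4474}{15}\right) 49 = - \frac{219226}{15}$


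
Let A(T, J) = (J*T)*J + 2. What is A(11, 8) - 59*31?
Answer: -1123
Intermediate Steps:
A(T, J) = 2 + T*J² (A(T, J) = T*J² + 2 = 2 + T*J²)
A(11, 8) - 59*31 = (2 + 11*8²) - 59*31 = (2 + 11*64) - 1829 = (2 + 704) - 1829 = 706 - 1829 = -1123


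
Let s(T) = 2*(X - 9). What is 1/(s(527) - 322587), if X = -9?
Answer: -1/322623 ≈ -3.0996e-6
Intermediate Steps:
s(T) = -36 (s(T) = 2*(-9 - 9) = 2*(-18) = -36)
1/(s(527) - 322587) = 1/(-36 - 322587) = 1/(-322623) = -1/322623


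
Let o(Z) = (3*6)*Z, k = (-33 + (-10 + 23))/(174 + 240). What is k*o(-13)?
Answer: 260/23 ≈ 11.304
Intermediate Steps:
k = -10/207 (k = (-33 + 13)/414 = -20*1/414 = -10/207 ≈ -0.048309)
o(Z) = 18*Z
k*o(-13) = -20*(-13)/23 = -10/207*(-234) = 260/23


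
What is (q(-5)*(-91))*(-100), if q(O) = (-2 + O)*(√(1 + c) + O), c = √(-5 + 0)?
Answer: 318500 - 63700*√(1 + I*√5) ≈ 2.3484e+5 - 54229.0*I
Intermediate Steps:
c = I*√5 (c = √(-5) = I*√5 ≈ 2.2361*I)
q(O) = (-2 + O)*(O + √(1 + I*√5)) (q(O) = (-2 + O)*(√(1 + I*√5) + O) = (-2 + O)*(O + √(1 + I*√5)))
(q(-5)*(-91))*(-100) = (((-5)² - 2*(-5) - 2*√(1 + I*√5) - 5*√(1 + I*√5))*(-91))*(-100) = ((25 + 10 - 2*√(1 + I*√5) - 5*√(1 + I*√5))*(-91))*(-100) = ((35 - 7*√(1 + I*√5))*(-91))*(-100) = (-3185 + 637*√(1 + I*√5))*(-100) = 318500 - 63700*√(1 + I*√5)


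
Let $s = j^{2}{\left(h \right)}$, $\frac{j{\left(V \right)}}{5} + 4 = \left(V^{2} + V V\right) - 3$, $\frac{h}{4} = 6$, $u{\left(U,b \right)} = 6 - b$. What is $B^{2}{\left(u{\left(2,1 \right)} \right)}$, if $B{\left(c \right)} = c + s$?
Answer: $1074241921896900$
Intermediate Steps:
$h = 24$ ($h = 4 \cdot 6 = 24$)
$j{\left(V \right)} = -35 + 10 V^{2}$ ($j{\left(V \right)} = -20 + 5 \left(\left(V^{2} + V V\right) - 3\right) = -20 + 5 \left(\left(V^{2} + V^{2}\right) - 3\right) = -20 + 5 \left(2 V^{2} - 3\right) = -20 + 5 \left(-3 + 2 V^{2}\right) = -20 + \left(-15 + 10 V^{2}\right) = -35 + 10 V^{2}$)
$s = 32775625$ ($s = \left(-35 + 10 \cdot 24^{2}\right)^{2} = \left(-35 + 10 \cdot 576\right)^{2} = \left(-35 + 5760\right)^{2} = 5725^{2} = 32775625$)
$B{\left(c \right)} = 32775625 + c$ ($B{\left(c \right)} = c + 32775625 = 32775625 + c$)
$B^{2}{\left(u{\left(2,1 \right)} \right)} = \left(32775625 + \left(6 - 1\right)\right)^{2} = \left(32775625 + 5\right)^{2} = 32775630^{2} = 1074241921896900$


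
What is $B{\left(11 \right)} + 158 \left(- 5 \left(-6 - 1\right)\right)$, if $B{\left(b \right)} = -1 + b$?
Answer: $5540$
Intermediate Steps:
$B{\left(11 \right)} + 158 \left(- 5 \left(-6 - 1\right)\right) = \left(-1 + 11\right) + 158 \left(- 5 \left(-6 - 1\right)\right) = 10 + 158 \left(\left(-5\right) \left(-7\right)\right) = 10 + 158 \cdot 35 = 10 + 5530 = 5540$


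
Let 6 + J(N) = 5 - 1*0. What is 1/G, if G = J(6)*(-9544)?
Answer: 1/9544 ≈ 0.00010478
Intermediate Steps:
J(N) = -1 (J(N) = -6 + (5 - 1*0) = -6 + (5 + 0) = -6 + 5 = -1)
G = 9544 (G = -1*(-9544) = 9544)
1/G = 1/9544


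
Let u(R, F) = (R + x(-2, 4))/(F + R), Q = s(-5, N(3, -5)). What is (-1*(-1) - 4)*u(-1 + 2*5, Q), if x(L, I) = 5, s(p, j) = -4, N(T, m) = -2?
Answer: -42/5 ≈ -8.4000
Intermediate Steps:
Q = -4
u(R, F) = (5 + R)/(F + R) (u(R, F) = (R + 5)/(F + R) = (5 + R)/(F + R))
(-1*(-1) - 4)*u(-1 + 2*5, Q) = (-1*(-1) - 4)*((5 + (-1 + 2*5))/(-4 + (-1 + 2*5))) = (1 - 4)*((5 + (-1 + 10))/(-4 + (-1 + 10))) = -3*(5 + 9)/(-4 + 9) = -3*14/5 = -42/5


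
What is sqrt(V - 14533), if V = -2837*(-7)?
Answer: sqrt(5326) ≈ 72.979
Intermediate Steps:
V = 19859
sqrt(V - 14533) = sqrt(19859 - 14533) = sqrt(5326)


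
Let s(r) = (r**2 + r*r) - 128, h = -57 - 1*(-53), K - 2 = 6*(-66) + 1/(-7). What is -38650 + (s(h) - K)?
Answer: -268463/7 ≈ -38352.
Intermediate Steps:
K = -2759/7 (K = 2 + (6*(-66) + 1/(-7)) = 2 + (-396 - 1/7) = 2 - 2773/7 = -2759/7 ≈ -394.14)
h = -4 (h = -57 + 53 = -4)
s(r) = -128 + 2*r**2 (s(r) = (r**2 + r**2) - 128 = 2*r**2 - 128 = -128 + 2*r**2)
-38650 + (s(h) - K) = -38650 + ((-128 + 2*(-4)**2) - 1*(-2759/7)) = -38650 + ((-128 + 2*16) + 2759/7) = -38650 + ((-128 + 32) + 2759/7) = -38650 + (-96 + 2759/7) = -38650 + 2087/7 = -268463/7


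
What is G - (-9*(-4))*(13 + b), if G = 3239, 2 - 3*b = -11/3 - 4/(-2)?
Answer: 2727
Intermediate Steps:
b = 11/9 (b = ⅔ - (-11/3 - 4/(-2))/3 = ⅔ - (-11*⅓ - 4*(-½))/3 = ⅔ - (-11/3 + 2)/3 = ⅔ - ⅓*(-5/3) = ⅔ + 5/9 = 11/9 ≈ 1.2222)
G - (-9*(-4))*(13 + b) = 3239 - (-9*(-4))*(13 + 11/9) = 3239 - 36*128/9 = 3239 - 1*512 = 3239 - 512 = 2727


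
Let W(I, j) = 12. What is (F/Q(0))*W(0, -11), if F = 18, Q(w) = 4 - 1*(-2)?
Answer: 36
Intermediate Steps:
Q(w) = 6 (Q(w) = 4 + 2 = 6)
(F/Q(0))*W(0, -11) = (18/6)*12 = (18*(1/6))*12 = 3*12 = 36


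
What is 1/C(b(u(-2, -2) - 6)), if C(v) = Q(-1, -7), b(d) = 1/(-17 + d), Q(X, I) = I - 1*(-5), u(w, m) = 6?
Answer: -½ ≈ -0.50000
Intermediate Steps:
Q(X, I) = 5 + I (Q(X, I) = I + 5 = 5 + I)
C(v) = -2 (C(v) = 5 - 7 = -2)
1/C(b(u(-2, -2) - 6)) = 1/(-2) = -½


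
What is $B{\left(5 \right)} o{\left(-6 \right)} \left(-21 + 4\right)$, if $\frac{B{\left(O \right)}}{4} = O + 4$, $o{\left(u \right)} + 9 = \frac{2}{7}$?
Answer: $\frac{37332}{7} \approx 5333.1$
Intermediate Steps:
$o{\left(u \right)} = - \frac{61}{7}$ ($o{\left(u \right)} = -9 + \frac{2}{7} = - \frac{61}{7}$)
$B{\left(O \right)} = 16 + 4 O$ ($B{\left(O \right)} = 4 \left(O + 4\right) = 4 \left(4 + O\right) = 16 + 4 O$)
$B{\left(5 \right)} o{\left(-6 \right)} \left(-21 + 4\right) = \left(16 + 4 \cdot 5\right) \left(- \frac{61}{7}\right) \left(-21 + 4\right) = \left(16 + 20\right) \left(- \frac{61}{7}\right) \left(-17\right) = 36 \left(- \frac{61}{7}\right) \left(-17\right) = \left(- \frac{2196}{7}\right) \left(-17\right) = \frac{37332}{7}$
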